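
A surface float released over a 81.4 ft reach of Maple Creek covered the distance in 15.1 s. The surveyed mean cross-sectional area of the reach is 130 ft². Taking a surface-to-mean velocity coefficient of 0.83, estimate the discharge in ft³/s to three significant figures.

582 ft³/s

v_surface = L / t̄ = 81.4 / 15.1 = 5.391 ft/s
v_mean = 0.83 × 5.391 = 4.474 ft/s
Q = A × v_mean = 130 × 4.474 = 581.7 ft³/s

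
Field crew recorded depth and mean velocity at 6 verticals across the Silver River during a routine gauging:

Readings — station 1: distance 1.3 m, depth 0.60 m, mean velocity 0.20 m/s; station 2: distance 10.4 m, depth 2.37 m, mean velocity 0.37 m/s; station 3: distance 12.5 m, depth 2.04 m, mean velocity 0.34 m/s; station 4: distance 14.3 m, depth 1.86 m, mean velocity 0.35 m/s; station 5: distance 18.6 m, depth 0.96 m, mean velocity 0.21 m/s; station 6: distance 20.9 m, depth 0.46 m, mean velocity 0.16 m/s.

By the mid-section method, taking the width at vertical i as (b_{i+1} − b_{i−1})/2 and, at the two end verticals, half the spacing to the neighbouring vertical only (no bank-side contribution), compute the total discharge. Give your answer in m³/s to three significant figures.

9.54 m³/s

w_1 = (10.4 − 1.3)/2 = 4.55 m; q_1 = 0.20 × 0.60 × 4.55 = 0.5460 m³/s
w_2 = (12.5 − 1.3)/2 = 5.6 m; q_2 = 0.37 × 2.37 × 5.6 = 4.911 m³/s
w_3 = (14.3 − 10.4)/2 = 1.95 m; q_3 = 0.34 × 2.04 × 1.95 = 1.353 m³/s
w_4 = (18.6 − 12.5)/2 = 3.05 m; q_4 = 0.35 × 1.86 × 3.05 = 1.986 m³/s
w_5 = (20.9 − 14.3)/2 = 3.3 m; q_5 = 0.21 × 0.96 × 3.3 = 0.6653 m³/s
w_6 = (20.9 − 18.6)/2 = 1.15 m; q_6 = 0.16 × 0.46 × 1.15 = 0.08464 m³/s
Q = Σ qᵢ = 9.545 m³/s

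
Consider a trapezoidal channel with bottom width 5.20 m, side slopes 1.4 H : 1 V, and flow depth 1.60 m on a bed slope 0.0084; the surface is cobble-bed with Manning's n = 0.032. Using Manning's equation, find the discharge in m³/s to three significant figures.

A = (b + z·y)·y = (5.20 + 1.4×1.60)×1.60 = 11.90 m²
P = b + 2y√(1+z²) = 5.20 + 2×1.60×√(1+1.4²) = 10.71 m
R = A/P = 11.90/10.71 = 1.112 m
Q = (1/n)·A·R^(2/3)·S^(1/2) = (1/0.032) × 11.90 × 1.112^(2/3) × 0.0084^(1/2) = 36.59 m³/s

36.6 m³/s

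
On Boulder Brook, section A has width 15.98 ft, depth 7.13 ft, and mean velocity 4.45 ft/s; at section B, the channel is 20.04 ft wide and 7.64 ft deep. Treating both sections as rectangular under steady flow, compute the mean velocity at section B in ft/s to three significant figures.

3.31 ft/s

Q = A₁V₁ = (15.98×7.13) × 4.45 = 507.0 ft³/s
A₂ = 20.04 × 7.64 = 153.1 ft²
V₂ = Q/A₂ = 507.0/153.1 = 3.312 ft/s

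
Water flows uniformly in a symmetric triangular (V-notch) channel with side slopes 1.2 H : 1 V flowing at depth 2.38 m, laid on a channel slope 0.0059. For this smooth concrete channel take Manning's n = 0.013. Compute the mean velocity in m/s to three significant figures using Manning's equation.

5.57 m/s

A = z·y² = 1.2×2.38² = 6.797 m²
P = 2y√(1+z²) = 2×2.38×√(1+1.2²) = 7.435 m
R = A/P = 6.797/7.435 = 0.9142 m
Q = (1/n)·A·R^(2/3)·S^(1/2) = (1/0.013) × 6.797 × 0.9142^(2/3) × 0.0059^(1/2) = 37.83 m³/s
V = Q/A = 37.83/6.797 = 5.566 m/s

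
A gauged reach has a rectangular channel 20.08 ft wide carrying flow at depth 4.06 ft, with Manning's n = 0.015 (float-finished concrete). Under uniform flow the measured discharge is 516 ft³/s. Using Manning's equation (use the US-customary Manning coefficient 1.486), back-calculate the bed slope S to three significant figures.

0.000991

A = b·y = 20.08 × 4.06 = 81.52 ft²
P = b + 2y = 20.08 + 2×4.06 = 28.20 ft
R = A/P = 81.52/28.20 = 2.891 ft
S = (Q·n / (1.486·A·R^(2/3)))² = (516×0.015 / (1.486×81.52×2.029))² = 0.0009912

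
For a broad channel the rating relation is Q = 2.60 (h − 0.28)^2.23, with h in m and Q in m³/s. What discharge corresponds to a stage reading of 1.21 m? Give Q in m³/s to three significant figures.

Q = 2.60 × (1.21 − 0.28)^2.23 = 2.60 × 0.93^2.23 = 2.212 m³/s

2.21 m³/s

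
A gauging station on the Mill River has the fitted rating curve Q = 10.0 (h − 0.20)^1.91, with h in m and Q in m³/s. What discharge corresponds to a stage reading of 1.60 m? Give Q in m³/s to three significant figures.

19.0 m³/s

Q = 10.0 × (1.60 − 0.20)^1.91 = 10.0 × 1.4^1.91 = 19.02 m³/s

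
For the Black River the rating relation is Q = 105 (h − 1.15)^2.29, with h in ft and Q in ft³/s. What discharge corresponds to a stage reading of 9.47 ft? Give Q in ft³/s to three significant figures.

Q = 105 × (9.47 − 1.15)^2.29 = 105 × 8.32^2.29 = 13440 ft³/s

13400 ft³/s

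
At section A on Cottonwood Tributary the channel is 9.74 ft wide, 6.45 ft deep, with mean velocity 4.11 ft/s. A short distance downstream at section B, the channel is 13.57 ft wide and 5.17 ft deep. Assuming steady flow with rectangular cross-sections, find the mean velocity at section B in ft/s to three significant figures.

Q = A₁V₁ = (9.74×6.45) × 4.11 = 258.2 ft³/s
A₂ = 13.57 × 5.17 = 70.16 ft²
V₂ = Q/A₂ = 258.2/70.16 = 3.680 ft/s

3.68 ft/s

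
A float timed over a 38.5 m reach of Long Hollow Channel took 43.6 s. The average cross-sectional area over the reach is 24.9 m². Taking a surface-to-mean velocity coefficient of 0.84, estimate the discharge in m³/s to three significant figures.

v_surface = L / t̄ = 38.5 / 43.6 = 0.8830 m/s
v_mean = 0.84 × 0.8830 = 0.7417 m/s
Q = A × v_mean = 24.9 × 0.7417 = 18.47 m³/s

18.5 m³/s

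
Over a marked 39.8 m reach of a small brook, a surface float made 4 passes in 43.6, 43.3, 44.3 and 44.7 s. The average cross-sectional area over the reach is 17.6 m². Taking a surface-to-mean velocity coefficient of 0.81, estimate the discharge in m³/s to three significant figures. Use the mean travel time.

t̄ = (43.6 + 43.3 + 44.3 + 44.7) / 4 = 43.975 s
v_surface = L / t̄ = 39.8 / 43.975 = 0.9051 m/s
v_mean = 0.81 × 0.9051 = 0.7331 m/s
Q = A × v_mean = 17.6 × 0.7331 = 12.90 m³/s

12.9 m³/s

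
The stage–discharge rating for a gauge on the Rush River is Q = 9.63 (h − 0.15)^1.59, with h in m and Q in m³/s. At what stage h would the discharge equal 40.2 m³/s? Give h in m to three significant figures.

2.61 m

h − h₀ = (Q/C)^(1/b) = (40.2/9.63)^(1/1.59) = 2.456 m
h = 0.15 + 2.456 = 2.606 m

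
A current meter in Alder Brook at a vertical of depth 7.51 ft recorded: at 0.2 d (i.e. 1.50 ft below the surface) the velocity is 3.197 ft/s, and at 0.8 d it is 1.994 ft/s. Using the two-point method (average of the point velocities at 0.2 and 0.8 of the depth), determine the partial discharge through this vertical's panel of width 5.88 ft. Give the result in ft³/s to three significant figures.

v̄ = (3.197 + 1.994) / 2 = 2.596 ft/s
q = v̄ × d × w = 2.596 × 7.51 × 5.88 = 114.6 ft³/s

115 ft³/s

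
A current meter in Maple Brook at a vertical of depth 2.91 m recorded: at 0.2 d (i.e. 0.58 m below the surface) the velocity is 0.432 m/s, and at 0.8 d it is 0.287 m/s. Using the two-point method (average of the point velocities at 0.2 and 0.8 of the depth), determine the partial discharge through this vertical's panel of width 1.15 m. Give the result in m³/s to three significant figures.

1.20 m³/s

v̄ = (0.432 + 0.287) / 2 = 0.3595 m/s
q = v̄ × d × w = 0.3595 × 2.91 × 1.15 = 1.203 m³/s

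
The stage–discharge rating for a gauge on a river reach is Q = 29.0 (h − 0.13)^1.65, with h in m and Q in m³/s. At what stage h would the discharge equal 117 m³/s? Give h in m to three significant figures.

2.46 m

h − h₀ = (Q/C)^(1/b) = (117/29.0)^(1/1.65) = 2.329 m
h = 0.13 + 2.329 = 2.459 m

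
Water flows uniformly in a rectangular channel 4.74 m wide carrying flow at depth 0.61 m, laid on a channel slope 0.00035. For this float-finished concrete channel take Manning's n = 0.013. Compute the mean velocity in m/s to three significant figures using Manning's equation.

0.889 m/s

A = b·y = 4.74 × 0.61 = 2.891 m²
P = b + 2y = 4.74 + 2×0.61 = 5.960 m
R = A/P = 2.891/5.960 = 0.4851 m
Q = (1/n)·A·R^(2/3)·S^(1/2) = (1/0.013) × 2.891 × 0.4851^(2/3) × 0.00035^(1/2) = 2.569 m³/s
V = Q/A = 2.569/2.891 = 0.8885 m/s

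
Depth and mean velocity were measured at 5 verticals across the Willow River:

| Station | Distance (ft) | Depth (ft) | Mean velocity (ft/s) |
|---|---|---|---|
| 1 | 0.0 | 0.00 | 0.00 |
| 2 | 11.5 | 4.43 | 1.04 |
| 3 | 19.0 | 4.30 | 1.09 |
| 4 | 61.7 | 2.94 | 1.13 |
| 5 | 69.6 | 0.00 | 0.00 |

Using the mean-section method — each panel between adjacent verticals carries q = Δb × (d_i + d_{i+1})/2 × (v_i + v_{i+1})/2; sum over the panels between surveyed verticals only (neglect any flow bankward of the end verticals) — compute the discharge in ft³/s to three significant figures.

Panel 1-2: Δb = 11.5 ft, d̄ = (0.00+4.43)/2 = 2.215, v̄ = (0.00+1.04)/2 = 0.52 → q = 11.5×2.215×0.52 = 13.25 ft³/s
Panel 2-3: Δb = 7.5 ft, d̄ = (4.43+4.30)/2 = 4.365, v̄ = (1.04+1.09)/2 = 1.065 → q = 7.5×4.365×1.065 = 34.87 ft³/s
Panel 3-4: Δb = 42.7 ft, d̄ = (4.30+2.94)/2 = 3.62, v̄ = (1.09+1.13)/2 = 1.11 → q = 42.7×3.62×1.11 = 171.6 ft³/s
Panel 4-5: Δb = 7.9 ft, d̄ = (2.94+0.00)/2 = 1.47, v̄ = (1.13+0.00)/2 = 0.565 → q = 7.9×1.47×0.565 = 6.561 ft³/s
Q = Σ q = 226.2 ft³/s

226 ft³/s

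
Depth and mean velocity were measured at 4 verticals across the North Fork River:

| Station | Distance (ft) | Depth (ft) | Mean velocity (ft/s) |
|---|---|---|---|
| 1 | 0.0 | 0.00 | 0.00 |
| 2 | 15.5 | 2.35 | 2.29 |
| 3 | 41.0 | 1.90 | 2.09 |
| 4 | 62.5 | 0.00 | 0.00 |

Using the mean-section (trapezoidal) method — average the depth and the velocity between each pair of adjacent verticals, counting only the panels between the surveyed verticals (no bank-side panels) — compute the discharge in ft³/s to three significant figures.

161 ft³/s

Panel 1-2: Δb = 15.5 ft, d̄ = (0.00+2.35)/2 = 1.175, v̄ = (0.00+2.29)/2 = 1.145 → q = 15.5×1.175×1.145 = 20.85 ft³/s
Panel 2-3: Δb = 25.5 ft, d̄ = (2.35+1.90)/2 = 2.125, v̄ = (2.29+2.09)/2 = 2.19 → q = 25.5×2.125×2.19 = 118.7 ft³/s
Panel 3-4: Δb = 21.5 ft, d̄ = (1.90+0.00)/2 = 0.95, v̄ = (2.09+0.00)/2 = 1.045 → q = 21.5×0.95×1.045 = 21.34 ft³/s
Q = Σ q = 160.9 ft³/s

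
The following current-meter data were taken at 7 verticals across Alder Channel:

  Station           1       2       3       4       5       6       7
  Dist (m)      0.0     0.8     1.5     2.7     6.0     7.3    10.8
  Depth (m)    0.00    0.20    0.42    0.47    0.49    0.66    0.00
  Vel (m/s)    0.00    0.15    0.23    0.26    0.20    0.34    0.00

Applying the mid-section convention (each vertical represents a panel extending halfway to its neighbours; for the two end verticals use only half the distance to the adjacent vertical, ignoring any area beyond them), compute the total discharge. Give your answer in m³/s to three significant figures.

1.15 m³/s

w_2 = (1.5 − 0.0)/2 = 0.75 m; q_2 = 0.15 × 0.20 × 0.75 = 0.02250 m³/s
w_3 = (2.7 − 0.8)/2 = 0.95 m; q_3 = 0.23 × 0.42 × 0.95 = 0.09177 m³/s
w_4 = (6.0 − 1.5)/2 = 2.25 m; q_4 = 0.26 × 0.47 × 2.25 = 0.2750 m³/s
w_5 = (7.3 − 2.7)/2 = 2.3 m; q_5 = 0.20 × 0.49 × 2.3 = 0.2254 m³/s
w_6 = (10.8 − 6.0)/2 = 2.4 m; q_6 = 0.34 × 0.66 × 2.4 = 0.5386 m³/s
Stations 1, 7 contribute zero (depth or velocity is 0).
Q = Σ qᵢ = 1.153 m³/s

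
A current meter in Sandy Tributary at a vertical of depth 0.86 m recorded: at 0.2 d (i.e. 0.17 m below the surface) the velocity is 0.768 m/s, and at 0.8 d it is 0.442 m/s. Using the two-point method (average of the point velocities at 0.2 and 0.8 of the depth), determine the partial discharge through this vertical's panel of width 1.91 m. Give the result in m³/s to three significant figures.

v̄ = (0.768 + 0.442) / 2 = 0.6050 m/s
q = v̄ × d × w = 0.6050 × 0.86 × 1.91 = 0.9938 m³/s

0.994 m³/s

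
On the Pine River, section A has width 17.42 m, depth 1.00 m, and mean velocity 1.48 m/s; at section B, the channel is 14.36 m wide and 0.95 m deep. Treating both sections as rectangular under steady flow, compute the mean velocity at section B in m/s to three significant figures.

Q = A₁V₁ = (17.42×1.00) × 1.48 = 25.78 m³/s
A₂ = 14.36 × 0.95 = 13.64 m²
V₂ = Q/A₂ = 25.78/13.64 = 1.890 m/s

1.89 m/s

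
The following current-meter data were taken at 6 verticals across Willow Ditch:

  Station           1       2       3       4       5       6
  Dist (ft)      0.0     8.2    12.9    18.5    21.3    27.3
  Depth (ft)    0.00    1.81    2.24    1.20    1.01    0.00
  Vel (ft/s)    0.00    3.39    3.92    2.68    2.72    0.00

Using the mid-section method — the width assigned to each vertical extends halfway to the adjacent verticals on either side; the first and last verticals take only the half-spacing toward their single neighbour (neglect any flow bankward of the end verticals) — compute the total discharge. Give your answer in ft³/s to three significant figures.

110 ft³/s

w_2 = (12.9 − 0.0)/2 = 6.45 ft; q_2 = 3.39 × 1.81 × 6.45 = 39.58 ft³/s
w_3 = (18.5 − 8.2)/2 = 5.15 ft; q_3 = 3.92 × 2.24 × 5.15 = 45.22 ft³/s
w_4 = (21.3 − 12.9)/2 = 4.2 ft; q_4 = 2.68 × 1.20 × 4.2 = 13.51 ft³/s
w_5 = (27.3 − 18.5)/2 = 4.4 ft; q_5 = 2.72 × 1.01 × 4.4 = 12.09 ft³/s
Stations 1, 6 contribute zero (depth or velocity is 0).
Q = Σ qᵢ = 110.4 ft³/s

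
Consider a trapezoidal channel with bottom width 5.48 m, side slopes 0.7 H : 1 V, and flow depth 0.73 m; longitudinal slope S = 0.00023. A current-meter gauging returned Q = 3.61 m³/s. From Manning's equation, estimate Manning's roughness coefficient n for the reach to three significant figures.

A = (b + z·y)·y = (5.48 + 0.7×0.73)×0.73 = 4.373 m²
P = b + 2y√(1+z²) = 5.48 + 2×0.73×√(1+0.7²) = 7.262 m
R = A/P = 4.373/7.262 = 0.6022 m
n = (1/Q)·A·R^(2/3)·S^(1/2) = (1/3.61) × 4.373 × 0.7131 × 0.01517 = 0.01310

0.0131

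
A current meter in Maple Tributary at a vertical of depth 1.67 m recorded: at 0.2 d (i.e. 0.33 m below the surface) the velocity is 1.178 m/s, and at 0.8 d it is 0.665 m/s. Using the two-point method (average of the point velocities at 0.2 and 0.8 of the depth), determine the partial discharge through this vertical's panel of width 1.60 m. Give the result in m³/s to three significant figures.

2.46 m³/s

v̄ = (1.178 + 0.665) / 2 = 0.9215 m/s
q = v̄ × d × w = 0.9215 × 1.67 × 1.60 = 2.462 m³/s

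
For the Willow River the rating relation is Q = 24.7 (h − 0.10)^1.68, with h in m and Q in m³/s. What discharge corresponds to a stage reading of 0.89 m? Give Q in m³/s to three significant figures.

Q = 24.7 × (0.89 − 0.10)^1.68 = 24.7 × 0.79^1.68 = 16.62 m³/s

16.6 m³/s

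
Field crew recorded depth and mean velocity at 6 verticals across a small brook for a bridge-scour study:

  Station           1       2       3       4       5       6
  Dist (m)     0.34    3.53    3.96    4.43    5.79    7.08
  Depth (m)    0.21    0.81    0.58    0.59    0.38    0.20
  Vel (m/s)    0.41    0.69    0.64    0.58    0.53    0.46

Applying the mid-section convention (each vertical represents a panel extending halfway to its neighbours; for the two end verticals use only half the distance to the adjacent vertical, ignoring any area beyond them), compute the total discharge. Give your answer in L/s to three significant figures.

w_1 = (3.53 − 0.34)/2 = 1.595 m; q_1 = 0.41 × 0.21 × 1.595 = 0.1373 m³/s
w_2 = (3.96 − 0.34)/2 = 1.81 m; q_2 = 0.69 × 0.81 × 1.81 = 1.012 m³/s
w_3 = (4.43 − 3.53)/2 = 0.45 m; q_3 = 0.64 × 0.58 × 0.45 = 0.1670 m³/s
w_4 = (5.79 − 3.96)/2 = 0.915 m; q_4 = 0.58 × 0.59 × 0.915 = 0.3131 m³/s
w_5 = (7.08 − 4.43)/2 = 1.325 m; q_5 = 0.53 × 0.38 × 1.325 = 0.2669 m³/s
w_6 = (7.08 − 5.79)/2 = 0.645 m; q_6 = 0.46 × 0.20 × 0.645 = 0.05934 m³/s
Q = Σ qᵢ = 1.955 m³/s
= 1.955 × 1000 = 1955 L/s

1960 L/s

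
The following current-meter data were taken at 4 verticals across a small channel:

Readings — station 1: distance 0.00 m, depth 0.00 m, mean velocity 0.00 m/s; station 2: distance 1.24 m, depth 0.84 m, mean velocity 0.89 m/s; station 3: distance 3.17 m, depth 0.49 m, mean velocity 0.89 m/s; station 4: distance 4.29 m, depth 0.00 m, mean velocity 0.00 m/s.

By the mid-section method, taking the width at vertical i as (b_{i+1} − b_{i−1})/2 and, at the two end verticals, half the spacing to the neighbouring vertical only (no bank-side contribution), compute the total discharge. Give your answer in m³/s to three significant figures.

1.85 m³/s

w_2 = (3.17 − 0.00)/2 = 1.585 m; q_2 = 0.89 × 0.84 × 1.585 = 1.185 m³/s
w_3 = (4.29 − 1.24)/2 = 1.525 m; q_3 = 0.89 × 0.49 × 1.525 = 0.6651 m³/s
Stations 1, 4 contribute zero (depth or velocity is 0).
Q = Σ qᵢ = 1.850 m³/s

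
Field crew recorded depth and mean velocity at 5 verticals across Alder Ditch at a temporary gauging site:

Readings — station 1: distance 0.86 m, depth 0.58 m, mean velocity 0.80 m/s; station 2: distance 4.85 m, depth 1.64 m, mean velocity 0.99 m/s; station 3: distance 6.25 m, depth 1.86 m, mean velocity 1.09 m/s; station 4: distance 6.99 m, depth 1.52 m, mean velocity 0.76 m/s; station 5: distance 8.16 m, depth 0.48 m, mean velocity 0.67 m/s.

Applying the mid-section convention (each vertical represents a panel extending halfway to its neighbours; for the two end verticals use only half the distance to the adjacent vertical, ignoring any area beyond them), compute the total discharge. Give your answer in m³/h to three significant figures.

31500 m³/h

w_1 = (4.85 − 0.86)/2 = 1.995 m; q_1 = 0.80 × 0.58 × 1.995 = 0.9257 m³/s
w_2 = (6.25 − 0.86)/2 = 2.695 m; q_2 = 0.99 × 1.64 × 2.695 = 4.376 m³/s
w_3 = (6.99 − 4.85)/2 = 1.07 m; q_3 = 1.09 × 1.86 × 1.07 = 2.169 m³/s
w_4 = (8.16 − 6.25)/2 = 0.955 m; q_4 = 0.76 × 1.52 × 0.955 = 1.103 m³/s
w_5 = (8.16 − 6.99)/2 = 0.585 m; q_5 = 0.67 × 0.48 × 0.585 = 0.1881 m³/s
Q = Σ qᵢ = 8.762 m³/s
= 8.762 × 3600 = 31540 m³/h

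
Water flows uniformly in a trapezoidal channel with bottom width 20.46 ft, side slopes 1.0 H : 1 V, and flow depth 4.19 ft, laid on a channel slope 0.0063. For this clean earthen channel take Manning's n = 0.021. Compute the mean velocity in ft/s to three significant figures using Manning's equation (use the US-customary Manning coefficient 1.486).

12.2 ft/s

A = (b + z·y)·y = (20.46 + 1.0×4.19)×4.19 = 103.3 ft²
P = b + 2y√(1+z²) = 20.46 + 2×4.19×√(1+1.0²) = 32.31 ft
R = A/P = 103.3/32.31 = 3.197 ft
Q = (1.486/n)·A·R^(2/3)·S^(1/2) = (1.486/0.021) × 103.3 × 3.197^(2/3) × 0.0063^(1/2) = 1259 ft³/s
V = Q/A = 1259/103.3 = 12.19 ft/s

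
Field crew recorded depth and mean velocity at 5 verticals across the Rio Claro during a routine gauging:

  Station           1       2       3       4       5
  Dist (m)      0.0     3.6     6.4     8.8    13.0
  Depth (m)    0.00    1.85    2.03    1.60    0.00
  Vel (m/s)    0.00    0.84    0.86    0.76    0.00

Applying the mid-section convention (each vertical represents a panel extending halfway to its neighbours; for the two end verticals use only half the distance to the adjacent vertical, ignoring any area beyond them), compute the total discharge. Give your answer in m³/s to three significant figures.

13.5 m³/s

w_2 = (6.4 − 0.0)/2 = 3.2 m; q_2 = 0.84 × 1.85 × 3.2 = 4.973 m³/s
w_3 = (8.8 − 3.6)/2 = 2.6 m; q_3 = 0.86 × 2.03 × 2.6 = 4.539 m³/s
w_4 = (13.0 − 6.4)/2 = 3.3 m; q_4 = 0.76 × 1.60 × 3.3 = 4.013 m³/s
Stations 1, 5 contribute zero (depth or velocity is 0).
Q = Σ qᵢ = 13.52 m³/s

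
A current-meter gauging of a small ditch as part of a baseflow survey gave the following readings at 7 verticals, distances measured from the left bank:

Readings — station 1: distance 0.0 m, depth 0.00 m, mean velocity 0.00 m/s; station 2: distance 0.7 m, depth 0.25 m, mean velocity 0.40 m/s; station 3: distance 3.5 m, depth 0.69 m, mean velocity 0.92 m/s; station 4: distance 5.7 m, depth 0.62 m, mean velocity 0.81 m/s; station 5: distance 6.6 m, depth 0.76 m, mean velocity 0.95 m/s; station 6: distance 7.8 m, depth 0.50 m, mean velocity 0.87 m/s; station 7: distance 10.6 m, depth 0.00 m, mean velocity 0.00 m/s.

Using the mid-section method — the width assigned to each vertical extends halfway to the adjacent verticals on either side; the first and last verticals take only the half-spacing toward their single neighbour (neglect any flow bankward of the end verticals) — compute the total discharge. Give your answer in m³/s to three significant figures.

4.17 m³/s

w_2 = (3.5 − 0.0)/2 = 1.75 m; q_2 = 0.40 × 0.25 × 1.75 = 0.1750 m³/s
w_3 = (5.7 − 0.7)/2 = 2.5 m; q_3 = 0.92 × 0.69 × 2.5 = 1.587 m³/s
w_4 = (6.6 − 3.5)/2 = 1.55 m; q_4 = 0.81 × 0.62 × 1.55 = 0.7784 m³/s
w_5 = (7.8 − 5.7)/2 = 1.05 m; q_5 = 0.95 × 0.76 × 1.05 = 0.7581 m³/s
w_6 = (10.6 − 6.6)/2 = 2 m; q_6 = 0.87 × 0.50 × 2 = 0.8700 m³/s
Stations 1, 7 contribute zero (depth or velocity is 0).
Q = Σ qᵢ = 4.169 m³/s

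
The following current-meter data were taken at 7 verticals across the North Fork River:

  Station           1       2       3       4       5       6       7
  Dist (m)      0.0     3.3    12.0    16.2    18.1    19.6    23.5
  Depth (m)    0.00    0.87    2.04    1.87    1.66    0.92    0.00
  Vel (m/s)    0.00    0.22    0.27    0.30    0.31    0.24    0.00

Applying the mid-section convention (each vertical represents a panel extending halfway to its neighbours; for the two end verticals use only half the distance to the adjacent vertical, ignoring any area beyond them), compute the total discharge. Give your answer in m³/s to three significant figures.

w_2 = (12.0 − 0.0)/2 = 6 m; q_2 = 0.22 × 0.87 × 6 = 1.148 m³/s
w_3 = (16.2 − 3.3)/2 = 6.45 m; q_3 = 0.27 × 2.04 × 6.45 = 3.553 m³/s
w_4 = (18.1 − 12.0)/2 = 3.05 m; q_4 = 0.30 × 1.87 × 3.05 = 1.711 m³/s
w_5 = (19.6 − 16.2)/2 = 1.7 m; q_5 = 0.31 × 1.66 × 1.7 = 0.8748 m³/s
w_6 = (23.5 − 18.1)/2 = 2.7 m; q_6 = 0.24 × 0.92 × 2.7 = 0.5962 m³/s
Stations 1, 7 contribute zero (depth or velocity is 0).
Q = Σ qᵢ = 7.883 m³/s

7.88 m³/s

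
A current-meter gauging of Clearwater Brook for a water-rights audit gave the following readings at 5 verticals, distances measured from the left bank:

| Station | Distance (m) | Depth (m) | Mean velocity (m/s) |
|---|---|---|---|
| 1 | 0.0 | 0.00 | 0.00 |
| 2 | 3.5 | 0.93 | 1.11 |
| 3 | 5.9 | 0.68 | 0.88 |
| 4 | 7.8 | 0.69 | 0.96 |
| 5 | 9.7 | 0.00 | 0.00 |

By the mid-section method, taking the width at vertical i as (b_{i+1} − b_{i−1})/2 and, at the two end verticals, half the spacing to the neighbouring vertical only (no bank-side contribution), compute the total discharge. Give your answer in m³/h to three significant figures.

20100 m³/h

w_2 = (5.9 − 0.0)/2 = 2.95 m; q_2 = 1.11 × 0.93 × 2.95 = 3.045 m³/s
w_3 = (7.8 − 3.5)/2 = 2.15 m; q_3 = 0.88 × 0.68 × 2.15 = 1.287 m³/s
w_4 = (9.7 − 5.9)/2 = 1.9 m; q_4 = 0.96 × 0.69 × 1.9 = 1.259 m³/s
Stations 1, 5 contribute zero (depth or velocity is 0).
Q = Σ qᵢ = 5.590 m³/s
= 5.590 × 3600 = 20130 m³/h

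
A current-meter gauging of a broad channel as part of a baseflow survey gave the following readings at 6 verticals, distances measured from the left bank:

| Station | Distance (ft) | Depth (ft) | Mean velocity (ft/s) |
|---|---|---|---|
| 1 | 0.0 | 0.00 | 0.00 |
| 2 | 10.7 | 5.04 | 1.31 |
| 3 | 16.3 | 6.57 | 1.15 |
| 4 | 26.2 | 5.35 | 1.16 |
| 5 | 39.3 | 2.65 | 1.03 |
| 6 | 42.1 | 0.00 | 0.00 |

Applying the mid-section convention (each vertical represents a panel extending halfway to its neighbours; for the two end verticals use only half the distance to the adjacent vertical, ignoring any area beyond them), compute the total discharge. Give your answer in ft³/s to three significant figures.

205 ft³/s

w_2 = (16.3 − 0.0)/2 = 8.15 ft; q_2 = 1.31 × 5.04 × 8.15 = 53.81 ft³/s
w_3 = (26.2 − 10.7)/2 = 7.75 ft; q_3 = 1.15 × 6.57 × 7.75 = 58.56 ft³/s
w_4 = (39.3 − 16.3)/2 = 11.5 ft; q_4 = 1.16 × 5.35 × 11.5 = 71.37 ft³/s
w_5 = (42.1 − 26.2)/2 = 7.95 ft; q_5 = 1.03 × 2.65 × 7.95 = 21.70 ft³/s
Stations 1, 6 contribute zero (depth or velocity is 0).
Q = Σ qᵢ = 205.4 ft³/s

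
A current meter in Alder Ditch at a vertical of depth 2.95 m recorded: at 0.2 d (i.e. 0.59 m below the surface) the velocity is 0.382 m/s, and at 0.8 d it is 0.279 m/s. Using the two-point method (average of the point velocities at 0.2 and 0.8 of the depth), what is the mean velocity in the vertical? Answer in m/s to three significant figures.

0.331 m/s

v̄ = (0.382 + 0.279) / 2 = 0.3305 m/s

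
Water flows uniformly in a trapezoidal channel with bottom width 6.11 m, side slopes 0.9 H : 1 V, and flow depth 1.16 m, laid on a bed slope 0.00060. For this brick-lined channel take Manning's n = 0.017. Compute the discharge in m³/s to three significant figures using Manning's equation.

A = (b + z·y)·y = (6.11 + 0.9×1.16)×1.16 = 8.299 m²
P = b + 2y√(1+z²) = 6.11 + 2×1.16×√(1+0.9²) = 9.231 m
R = A/P = 8.299/9.231 = 0.8990 m
Q = (1/n)·A·R^(2/3)·S^(1/2) = (1/0.017) × 8.299 × 0.8990^(2/3) × 0.00060^(1/2) = 11.14 m³/s

11.1 m³/s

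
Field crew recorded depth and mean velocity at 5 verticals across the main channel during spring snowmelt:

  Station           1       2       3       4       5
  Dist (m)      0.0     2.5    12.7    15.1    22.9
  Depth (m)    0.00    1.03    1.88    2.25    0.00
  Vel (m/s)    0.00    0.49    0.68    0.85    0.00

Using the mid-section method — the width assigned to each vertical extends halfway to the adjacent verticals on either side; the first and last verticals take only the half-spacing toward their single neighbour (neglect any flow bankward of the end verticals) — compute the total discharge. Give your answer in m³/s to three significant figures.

21.0 m³/s

w_2 = (12.7 − 0.0)/2 = 6.35 m; q_2 = 0.49 × 1.03 × 6.35 = 3.205 m³/s
w_3 = (15.1 − 2.5)/2 = 6.3 m; q_3 = 0.68 × 1.88 × 6.3 = 8.054 m³/s
w_4 = (22.9 − 12.7)/2 = 5.1 m; q_4 = 0.85 × 2.25 × 5.1 = 9.754 m³/s
Stations 1, 5 contribute zero (depth or velocity is 0).
Q = Σ qᵢ = 21.01 m³/s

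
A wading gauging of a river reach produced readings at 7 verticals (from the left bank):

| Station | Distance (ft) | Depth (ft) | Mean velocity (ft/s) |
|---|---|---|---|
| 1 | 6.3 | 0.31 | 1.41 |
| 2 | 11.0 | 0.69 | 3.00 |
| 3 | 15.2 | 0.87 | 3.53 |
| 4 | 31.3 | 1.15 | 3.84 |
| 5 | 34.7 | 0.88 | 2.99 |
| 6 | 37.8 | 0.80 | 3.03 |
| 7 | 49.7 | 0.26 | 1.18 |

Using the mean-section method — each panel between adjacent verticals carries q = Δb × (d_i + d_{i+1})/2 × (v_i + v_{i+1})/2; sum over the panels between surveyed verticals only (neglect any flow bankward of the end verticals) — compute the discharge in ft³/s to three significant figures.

Panel 1-2: Δb = 4.7 ft, d̄ = (0.31+0.69)/2 = 0.5, v̄ = (1.41+3.00)/2 = 2.205 → q = 4.7×0.5×2.205 = 5.182 ft³/s
Panel 2-3: Δb = 4.2 ft, d̄ = (0.69+0.87)/2 = 0.78, v̄ = (3.00+3.53)/2 = 3.265 → q = 4.2×0.78×3.265 = 10.70 ft³/s
Panel 3-4: Δb = 16.1 ft, d̄ = (0.87+1.15)/2 = 1.01, v̄ = (3.53+3.84)/2 = 3.685 → q = 16.1×1.01×3.685 = 59.92 ft³/s
Panel 4-5: Δb = 3.4 ft, d̄ = (1.15+0.88)/2 = 1.015, v̄ = (3.84+2.99)/2 = 3.415 → q = 3.4×1.015×3.415 = 11.79 ft³/s
Panel 5-6: Δb = 3.1 ft, d̄ = (0.88+0.80)/2 = 0.84, v̄ = (2.99+3.03)/2 = 3.01 → q = 3.1×0.84×3.01 = 7.838 ft³/s
Panel 6-7: Δb = 11.9 ft, d̄ = (0.80+0.26)/2 = 0.53, v̄ = (3.03+1.18)/2 = 2.105 → q = 11.9×0.53×2.105 = 13.28 ft³/s
Q = Σ q = 108.7 ft³/s

109 ft³/s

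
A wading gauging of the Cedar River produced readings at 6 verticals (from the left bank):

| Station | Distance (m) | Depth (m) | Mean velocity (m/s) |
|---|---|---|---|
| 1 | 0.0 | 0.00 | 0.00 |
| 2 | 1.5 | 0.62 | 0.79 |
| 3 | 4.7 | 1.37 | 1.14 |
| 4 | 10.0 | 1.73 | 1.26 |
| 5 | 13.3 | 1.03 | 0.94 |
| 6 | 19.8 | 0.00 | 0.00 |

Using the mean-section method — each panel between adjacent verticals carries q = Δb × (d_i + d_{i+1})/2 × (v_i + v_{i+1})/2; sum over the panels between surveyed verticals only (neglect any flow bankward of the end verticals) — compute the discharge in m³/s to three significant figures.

Panel 1-2: Δb = 1.5 m, d̄ = (0.00+0.62)/2 = 0.31, v̄ = (0.00+0.79)/2 = 0.395 → q = 1.5×0.31×0.395 = 0.1837 m³/s
Panel 2-3: Δb = 3.2 m, d̄ = (0.62+1.37)/2 = 0.995, v̄ = (0.79+1.14)/2 = 0.965 → q = 3.2×0.995×0.965 = 3.073 m³/s
Panel 3-4: Δb = 5.3 m, d̄ = (1.37+1.73)/2 = 1.55, v̄ = (1.14+1.26)/2 = 1.2 → q = 5.3×1.55×1.2 = 9.858 m³/s
Panel 4-5: Δb = 3.3 m, d̄ = (1.73+1.03)/2 = 1.38, v̄ = (1.26+0.94)/2 = 1.1 → q = 3.3×1.38×1.1 = 5.009 m³/s
Panel 5-6: Δb = 6.5 m, d̄ = (1.03+0.00)/2 = 0.515, v̄ = (0.94+0.00)/2 = 0.47 → q = 6.5×0.515×0.47 = 1.573 m³/s
Q = Σ q = 19.70 m³/s

19.7 m³/s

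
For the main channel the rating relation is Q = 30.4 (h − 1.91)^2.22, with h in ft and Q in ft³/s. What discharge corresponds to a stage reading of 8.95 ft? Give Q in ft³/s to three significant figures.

Q = 30.4 × (8.95 − 1.91)^2.22 = 30.4 × 7.04^2.22 = 2315 ft³/s

2310 ft³/s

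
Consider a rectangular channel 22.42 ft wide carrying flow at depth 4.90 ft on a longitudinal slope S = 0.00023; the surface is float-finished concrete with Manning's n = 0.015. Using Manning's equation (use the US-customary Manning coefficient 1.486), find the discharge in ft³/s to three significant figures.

A = b·y = 22.42 × 4.90 = 109.9 ft²
P = b + 2y = 22.42 + 2×4.90 = 32.22 ft
R = A/P = 109.9/32.22 = 3.410 ft
Q = (1.486/n)·A·R^(2/3)·S^(1/2) = (1.486/0.015) × 109.9 × 3.410^(2/3) × 0.00023^(1/2) = 373.9 ft³/s

374 ft³/s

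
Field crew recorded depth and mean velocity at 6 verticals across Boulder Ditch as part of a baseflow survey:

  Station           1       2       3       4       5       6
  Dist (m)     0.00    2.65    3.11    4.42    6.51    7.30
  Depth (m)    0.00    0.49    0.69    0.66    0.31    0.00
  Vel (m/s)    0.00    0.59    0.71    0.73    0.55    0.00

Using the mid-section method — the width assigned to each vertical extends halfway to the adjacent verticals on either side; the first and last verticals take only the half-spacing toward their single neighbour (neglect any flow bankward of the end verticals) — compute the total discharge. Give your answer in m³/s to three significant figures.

1.95 m³/s

w_2 = (3.11 − 0.00)/2 = 1.555 m; q_2 = 0.59 × 0.49 × 1.555 = 0.4496 m³/s
w_3 = (4.42 − 2.65)/2 = 0.885 m; q_3 = 0.71 × 0.69 × 0.885 = 0.4336 m³/s
w_4 = (6.51 − 3.11)/2 = 1.7 m; q_4 = 0.73 × 0.66 × 1.7 = 0.8191 m³/s
w_5 = (7.30 − 4.42)/2 = 1.44 m; q_5 = 0.55 × 0.31 × 1.44 = 0.2455 m³/s
Stations 1, 6 contribute zero (depth or velocity is 0).
Q = Σ qᵢ = 1.948 m³/s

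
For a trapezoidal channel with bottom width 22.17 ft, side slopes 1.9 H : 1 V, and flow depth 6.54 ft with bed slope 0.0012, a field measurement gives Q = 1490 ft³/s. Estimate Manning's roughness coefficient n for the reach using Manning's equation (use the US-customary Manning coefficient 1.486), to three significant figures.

0.0213

A = (b + z·y)·y = (22.17 + 1.9×6.54)×6.54 = 226.3 ft²
P = b + 2y√(1+z²) = 22.17 + 2×6.54×√(1+1.9²) = 50.25 ft
R = A/P = 226.3/50.25 = 4.502 ft
n = (1.486/Q)·A·R^(2/3)·S^(1/2) = (1.486/1490) × 226.3 × 2.727 × 0.03464 = 0.02131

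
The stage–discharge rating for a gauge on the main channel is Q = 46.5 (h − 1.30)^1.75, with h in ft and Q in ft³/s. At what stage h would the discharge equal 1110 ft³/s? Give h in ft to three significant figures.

h − h₀ = (Q/C)^(1/b) = (1110/46.5)^(1/1.75) = 6.129 ft
h = 1.30 + 6.129 = 7.429 ft

7.43 ft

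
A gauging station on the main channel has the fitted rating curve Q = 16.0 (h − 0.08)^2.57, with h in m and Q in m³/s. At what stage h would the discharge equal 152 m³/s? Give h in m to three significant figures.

h − h₀ = (Q/C)^(1/b) = (152/16.0)^(1/2.57) = 2.401 m
h = 0.08 + 2.401 = 2.481 m

2.48 m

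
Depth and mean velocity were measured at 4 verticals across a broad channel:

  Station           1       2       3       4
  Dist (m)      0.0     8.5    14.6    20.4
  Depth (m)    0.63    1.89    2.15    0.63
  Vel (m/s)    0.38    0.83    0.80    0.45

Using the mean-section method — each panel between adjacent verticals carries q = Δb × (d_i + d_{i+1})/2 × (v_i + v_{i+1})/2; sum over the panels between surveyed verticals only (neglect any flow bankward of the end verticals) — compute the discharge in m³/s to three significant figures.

Panel 1-2: Δb = 8.5 m, d̄ = (0.63+1.89)/2 = 1.26, v̄ = (0.38+0.83)/2 = 0.605 → q = 8.5×1.26×0.605 = 6.480 m³/s
Panel 2-3: Δb = 6.1 m, d̄ = (1.89+2.15)/2 = 2.02, v̄ = (0.83+0.80)/2 = 0.815 → q = 6.1×2.02×0.815 = 10.04 m³/s
Panel 3-4: Δb = 5.8 m, d̄ = (2.15+0.63)/2 = 1.39, v̄ = (0.80+0.45)/2 = 0.625 → q = 5.8×1.39×0.625 = 5.039 m³/s
Q = Σ q = 21.56 m³/s

21.6 m³/s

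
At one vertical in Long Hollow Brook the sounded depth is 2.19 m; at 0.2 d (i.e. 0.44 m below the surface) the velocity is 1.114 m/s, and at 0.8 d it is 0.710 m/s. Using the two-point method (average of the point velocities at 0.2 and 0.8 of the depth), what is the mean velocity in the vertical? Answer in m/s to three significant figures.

0.912 m/s

v̄ = (1.114 + 0.710) / 2 = 0.9120 m/s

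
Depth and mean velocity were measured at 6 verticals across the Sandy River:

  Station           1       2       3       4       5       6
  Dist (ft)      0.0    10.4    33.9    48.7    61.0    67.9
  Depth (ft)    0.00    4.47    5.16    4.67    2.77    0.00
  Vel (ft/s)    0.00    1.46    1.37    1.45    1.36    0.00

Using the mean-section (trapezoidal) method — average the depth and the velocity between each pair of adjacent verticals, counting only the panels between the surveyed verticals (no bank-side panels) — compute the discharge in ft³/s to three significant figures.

350 ft³/s

Panel 1-2: Δb = 10.4 ft, d̄ = (0.00+4.47)/2 = 2.235, v̄ = (0.00+1.46)/2 = 0.73 → q = 10.4×2.235×0.73 = 16.97 ft³/s
Panel 2-3: Δb = 23.5 ft, d̄ = (4.47+5.16)/2 = 4.815, v̄ = (1.46+1.37)/2 = 1.415 → q = 23.5×4.815×1.415 = 160.1 ft³/s
Panel 3-4: Δb = 14.8 ft, d̄ = (5.16+4.67)/2 = 4.915, v̄ = (1.37+1.45)/2 = 1.41 → q = 14.8×4.915×1.41 = 102.6 ft³/s
Panel 4-5: Δb = 12.3 ft, d̄ = (4.67+2.77)/2 = 3.72, v̄ = (1.45+1.36)/2 = 1.405 → q = 12.3×3.72×1.405 = 64.29 ft³/s
Panel 5-6: Δb = 6.9 ft, d̄ = (2.77+0.00)/2 = 1.385, v̄ = (1.36+0.00)/2 = 0.68 → q = 6.9×1.385×0.68 = 6.498 ft³/s
Q = Σ q = 350.4 ft³/s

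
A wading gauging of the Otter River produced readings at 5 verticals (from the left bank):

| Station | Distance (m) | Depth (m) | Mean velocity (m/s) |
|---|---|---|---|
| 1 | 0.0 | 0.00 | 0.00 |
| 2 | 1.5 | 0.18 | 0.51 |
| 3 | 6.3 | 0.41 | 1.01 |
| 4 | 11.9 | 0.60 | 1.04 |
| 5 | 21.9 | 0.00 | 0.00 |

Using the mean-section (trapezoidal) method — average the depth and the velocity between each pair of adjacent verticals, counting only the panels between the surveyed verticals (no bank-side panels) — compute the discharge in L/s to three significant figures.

5570 L/s

Panel 1-2: Δb = 1.5 m, d̄ = (0.00+0.18)/2 = 0.09, v̄ = (0.00+0.51)/2 = 0.255 → q = 1.5×0.09×0.255 = 0.03443 m³/s
Panel 2-3: Δb = 4.8 m, d̄ = (0.18+0.41)/2 = 0.295, v̄ = (0.51+1.01)/2 = 0.76 → q = 4.8×0.295×0.76 = 1.076 m³/s
Panel 3-4: Δb = 5.6 m, d̄ = (0.41+0.60)/2 = 0.505, v̄ = (1.01+1.04)/2 = 1.025 → q = 5.6×0.505×1.025 = 2.899 m³/s
Panel 4-5: Δb = 10 m, d̄ = (0.60+0.00)/2 = 0.3, v̄ = (1.04+0.00)/2 = 0.52 → q = 10×0.3×0.52 = 1.560 m³/s
Q = Σ q = 5.569 m³/s
= 5.569 × 1000 = 5569 L/s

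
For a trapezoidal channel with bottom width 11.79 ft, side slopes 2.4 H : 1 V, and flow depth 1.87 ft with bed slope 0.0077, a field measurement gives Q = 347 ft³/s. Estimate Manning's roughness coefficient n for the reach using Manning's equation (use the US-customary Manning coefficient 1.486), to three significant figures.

A = (b + z·y)·y = (11.79 + 2.4×1.87)×1.87 = 30.44 ft²
P = b + 2y√(1+z²) = 11.79 + 2×1.87×√(1+2.4²) = 21.51 ft
R = A/P = 30.44/21.51 = 1.415 ft
n = (1.486/Q)·A·R^(2/3)·S^(1/2) = (1.486/347) × 30.44 × 1.260 × 0.08775 = 0.01442

0.0144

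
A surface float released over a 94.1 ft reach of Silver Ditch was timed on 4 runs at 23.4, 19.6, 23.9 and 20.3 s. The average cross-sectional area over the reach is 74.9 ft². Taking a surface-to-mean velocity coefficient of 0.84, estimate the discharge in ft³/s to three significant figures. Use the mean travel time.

t̄ = (23.4 + 19.6 + 23.9 + 20.3) / 4 = 21.8 s
v_surface = L / t̄ = 94.1 / 21.8 = 4.317 ft/s
v_mean = 0.84 × 4.317 = 3.626 ft/s
Q = A × v_mean = 74.9 × 3.626 = 271.6 ft³/s

272 ft³/s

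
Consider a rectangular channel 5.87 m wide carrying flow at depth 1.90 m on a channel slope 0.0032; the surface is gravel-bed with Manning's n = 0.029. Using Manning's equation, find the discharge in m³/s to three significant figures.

23.9 m³/s

A = b·y = 5.87 × 1.90 = 11.15 m²
P = b + 2y = 5.87 + 2×1.90 = 9.670 m
R = A/P = 11.15/9.670 = 1.153 m
Q = (1/n)·A·R^(2/3)·S^(1/2) = (1/0.029) × 11.15 × 1.153^(2/3) × 0.0032^(1/2) = 23.93 m³/s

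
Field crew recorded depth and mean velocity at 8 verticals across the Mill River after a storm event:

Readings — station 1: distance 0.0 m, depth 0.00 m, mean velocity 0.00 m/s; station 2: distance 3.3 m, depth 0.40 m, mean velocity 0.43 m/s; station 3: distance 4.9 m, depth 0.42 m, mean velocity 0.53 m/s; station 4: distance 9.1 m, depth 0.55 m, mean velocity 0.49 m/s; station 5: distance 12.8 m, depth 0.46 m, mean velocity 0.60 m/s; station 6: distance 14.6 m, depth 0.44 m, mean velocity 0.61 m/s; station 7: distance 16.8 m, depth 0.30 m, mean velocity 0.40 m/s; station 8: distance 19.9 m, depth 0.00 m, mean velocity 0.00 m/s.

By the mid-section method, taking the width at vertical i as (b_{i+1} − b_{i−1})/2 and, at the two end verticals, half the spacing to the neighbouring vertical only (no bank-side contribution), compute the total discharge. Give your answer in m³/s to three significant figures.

3.75 m³/s

w_2 = (4.9 − 0.0)/2 = 2.45 m; q_2 = 0.43 × 0.40 × 2.45 = 0.4214 m³/s
w_3 = (9.1 − 3.3)/2 = 2.9 m; q_3 = 0.53 × 0.42 × 2.9 = 0.6455 m³/s
w_4 = (12.8 − 4.9)/2 = 3.95 m; q_4 = 0.49 × 0.55 × 3.95 = 1.065 m³/s
w_5 = (14.6 − 9.1)/2 = 2.75 m; q_5 = 0.60 × 0.46 × 2.75 = 0.7590 m³/s
w_6 = (16.8 − 12.8)/2 = 2 m; q_6 = 0.61 × 0.44 × 2 = 0.5368 m³/s
w_7 = (19.9 − 14.6)/2 = 2.65 m; q_7 = 0.40 × 0.30 × 2.65 = 0.3180 m³/s
Stations 1, 8 contribute zero (depth or velocity is 0).
Q = Σ qᵢ = 3.745 m³/s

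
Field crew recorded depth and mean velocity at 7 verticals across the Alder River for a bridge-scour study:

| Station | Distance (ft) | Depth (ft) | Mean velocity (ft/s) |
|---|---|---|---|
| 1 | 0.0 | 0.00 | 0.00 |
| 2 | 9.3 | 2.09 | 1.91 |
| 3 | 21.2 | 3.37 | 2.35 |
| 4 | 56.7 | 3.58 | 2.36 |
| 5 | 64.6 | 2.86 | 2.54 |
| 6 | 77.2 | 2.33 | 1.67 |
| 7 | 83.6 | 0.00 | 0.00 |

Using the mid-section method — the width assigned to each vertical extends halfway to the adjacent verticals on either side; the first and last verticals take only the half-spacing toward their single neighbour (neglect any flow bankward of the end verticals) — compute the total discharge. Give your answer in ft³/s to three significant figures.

525 ft³/s

w_2 = (21.2 − 0.0)/2 = 10.6 ft; q_2 = 1.91 × 2.09 × 10.6 = 42.31 ft³/s
w_3 = (56.7 − 9.3)/2 = 23.7 ft; q_3 = 2.35 × 3.37 × 23.7 = 187.7 ft³/s
w_4 = (64.6 − 21.2)/2 = 21.7 ft; q_4 = 2.36 × 3.58 × 21.7 = 183.3 ft³/s
w_5 = (77.2 − 56.7)/2 = 10.25 ft; q_5 = 2.54 × 2.86 × 10.25 = 74.46 ft³/s
w_6 = (83.6 − 64.6)/2 = 9.5 ft; q_6 = 1.67 × 2.33 × 9.5 = 36.97 ft³/s
Stations 1, 7 contribute zero (depth or velocity is 0).
Q = Σ qᵢ = 524.8 ft³/s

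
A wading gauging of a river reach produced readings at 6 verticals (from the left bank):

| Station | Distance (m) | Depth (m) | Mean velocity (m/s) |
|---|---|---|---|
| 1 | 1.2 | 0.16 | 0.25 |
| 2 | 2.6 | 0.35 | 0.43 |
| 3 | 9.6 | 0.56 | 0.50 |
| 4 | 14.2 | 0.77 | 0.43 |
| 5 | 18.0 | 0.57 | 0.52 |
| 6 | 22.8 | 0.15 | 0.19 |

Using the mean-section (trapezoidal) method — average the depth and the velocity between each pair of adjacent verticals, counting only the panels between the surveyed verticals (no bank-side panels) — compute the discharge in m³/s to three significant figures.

4.85 m³/s

Panel 1-2: Δb = 1.4 m, d̄ = (0.16+0.35)/2 = 0.255, v̄ = (0.25+0.43)/2 = 0.34 → q = 1.4×0.255×0.34 = 0.1214 m³/s
Panel 2-3: Δb = 7 m, d̄ = (0.35+0.56)/2 = 0.455, v̄ = (0.43+0.50)/2 = 0.465 → q = 7×0.455×0.465 = 1.481 m³/s
Panel 3-4: Δb = 4.6 m, d̄ = (0.56+0.77)/2 = 0.665, v̄ = (0.50+0.43)/2 = 0.465 → q = 4.6×0.665×0.465 = 1.422 m³/s
Panel 4-5: Δb = 3.8 m, d̄ = (0.77+0.57)/2 = 0.67, v̄ = (0.43+0.52)/2 = 0.475 → q = 3.8×0.67×0.475 = 1.209 m³/s
Panel 5-6: Δb = 4.8 m, d̄ = (0.57+0.15)/2 = 0.36, v̄ = (0.52+0.19)/2 = 0.355 → q = 4.8×0.36×0.355 = 0.6134 m³/s
Q = Σ q = 4.848 m³/s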